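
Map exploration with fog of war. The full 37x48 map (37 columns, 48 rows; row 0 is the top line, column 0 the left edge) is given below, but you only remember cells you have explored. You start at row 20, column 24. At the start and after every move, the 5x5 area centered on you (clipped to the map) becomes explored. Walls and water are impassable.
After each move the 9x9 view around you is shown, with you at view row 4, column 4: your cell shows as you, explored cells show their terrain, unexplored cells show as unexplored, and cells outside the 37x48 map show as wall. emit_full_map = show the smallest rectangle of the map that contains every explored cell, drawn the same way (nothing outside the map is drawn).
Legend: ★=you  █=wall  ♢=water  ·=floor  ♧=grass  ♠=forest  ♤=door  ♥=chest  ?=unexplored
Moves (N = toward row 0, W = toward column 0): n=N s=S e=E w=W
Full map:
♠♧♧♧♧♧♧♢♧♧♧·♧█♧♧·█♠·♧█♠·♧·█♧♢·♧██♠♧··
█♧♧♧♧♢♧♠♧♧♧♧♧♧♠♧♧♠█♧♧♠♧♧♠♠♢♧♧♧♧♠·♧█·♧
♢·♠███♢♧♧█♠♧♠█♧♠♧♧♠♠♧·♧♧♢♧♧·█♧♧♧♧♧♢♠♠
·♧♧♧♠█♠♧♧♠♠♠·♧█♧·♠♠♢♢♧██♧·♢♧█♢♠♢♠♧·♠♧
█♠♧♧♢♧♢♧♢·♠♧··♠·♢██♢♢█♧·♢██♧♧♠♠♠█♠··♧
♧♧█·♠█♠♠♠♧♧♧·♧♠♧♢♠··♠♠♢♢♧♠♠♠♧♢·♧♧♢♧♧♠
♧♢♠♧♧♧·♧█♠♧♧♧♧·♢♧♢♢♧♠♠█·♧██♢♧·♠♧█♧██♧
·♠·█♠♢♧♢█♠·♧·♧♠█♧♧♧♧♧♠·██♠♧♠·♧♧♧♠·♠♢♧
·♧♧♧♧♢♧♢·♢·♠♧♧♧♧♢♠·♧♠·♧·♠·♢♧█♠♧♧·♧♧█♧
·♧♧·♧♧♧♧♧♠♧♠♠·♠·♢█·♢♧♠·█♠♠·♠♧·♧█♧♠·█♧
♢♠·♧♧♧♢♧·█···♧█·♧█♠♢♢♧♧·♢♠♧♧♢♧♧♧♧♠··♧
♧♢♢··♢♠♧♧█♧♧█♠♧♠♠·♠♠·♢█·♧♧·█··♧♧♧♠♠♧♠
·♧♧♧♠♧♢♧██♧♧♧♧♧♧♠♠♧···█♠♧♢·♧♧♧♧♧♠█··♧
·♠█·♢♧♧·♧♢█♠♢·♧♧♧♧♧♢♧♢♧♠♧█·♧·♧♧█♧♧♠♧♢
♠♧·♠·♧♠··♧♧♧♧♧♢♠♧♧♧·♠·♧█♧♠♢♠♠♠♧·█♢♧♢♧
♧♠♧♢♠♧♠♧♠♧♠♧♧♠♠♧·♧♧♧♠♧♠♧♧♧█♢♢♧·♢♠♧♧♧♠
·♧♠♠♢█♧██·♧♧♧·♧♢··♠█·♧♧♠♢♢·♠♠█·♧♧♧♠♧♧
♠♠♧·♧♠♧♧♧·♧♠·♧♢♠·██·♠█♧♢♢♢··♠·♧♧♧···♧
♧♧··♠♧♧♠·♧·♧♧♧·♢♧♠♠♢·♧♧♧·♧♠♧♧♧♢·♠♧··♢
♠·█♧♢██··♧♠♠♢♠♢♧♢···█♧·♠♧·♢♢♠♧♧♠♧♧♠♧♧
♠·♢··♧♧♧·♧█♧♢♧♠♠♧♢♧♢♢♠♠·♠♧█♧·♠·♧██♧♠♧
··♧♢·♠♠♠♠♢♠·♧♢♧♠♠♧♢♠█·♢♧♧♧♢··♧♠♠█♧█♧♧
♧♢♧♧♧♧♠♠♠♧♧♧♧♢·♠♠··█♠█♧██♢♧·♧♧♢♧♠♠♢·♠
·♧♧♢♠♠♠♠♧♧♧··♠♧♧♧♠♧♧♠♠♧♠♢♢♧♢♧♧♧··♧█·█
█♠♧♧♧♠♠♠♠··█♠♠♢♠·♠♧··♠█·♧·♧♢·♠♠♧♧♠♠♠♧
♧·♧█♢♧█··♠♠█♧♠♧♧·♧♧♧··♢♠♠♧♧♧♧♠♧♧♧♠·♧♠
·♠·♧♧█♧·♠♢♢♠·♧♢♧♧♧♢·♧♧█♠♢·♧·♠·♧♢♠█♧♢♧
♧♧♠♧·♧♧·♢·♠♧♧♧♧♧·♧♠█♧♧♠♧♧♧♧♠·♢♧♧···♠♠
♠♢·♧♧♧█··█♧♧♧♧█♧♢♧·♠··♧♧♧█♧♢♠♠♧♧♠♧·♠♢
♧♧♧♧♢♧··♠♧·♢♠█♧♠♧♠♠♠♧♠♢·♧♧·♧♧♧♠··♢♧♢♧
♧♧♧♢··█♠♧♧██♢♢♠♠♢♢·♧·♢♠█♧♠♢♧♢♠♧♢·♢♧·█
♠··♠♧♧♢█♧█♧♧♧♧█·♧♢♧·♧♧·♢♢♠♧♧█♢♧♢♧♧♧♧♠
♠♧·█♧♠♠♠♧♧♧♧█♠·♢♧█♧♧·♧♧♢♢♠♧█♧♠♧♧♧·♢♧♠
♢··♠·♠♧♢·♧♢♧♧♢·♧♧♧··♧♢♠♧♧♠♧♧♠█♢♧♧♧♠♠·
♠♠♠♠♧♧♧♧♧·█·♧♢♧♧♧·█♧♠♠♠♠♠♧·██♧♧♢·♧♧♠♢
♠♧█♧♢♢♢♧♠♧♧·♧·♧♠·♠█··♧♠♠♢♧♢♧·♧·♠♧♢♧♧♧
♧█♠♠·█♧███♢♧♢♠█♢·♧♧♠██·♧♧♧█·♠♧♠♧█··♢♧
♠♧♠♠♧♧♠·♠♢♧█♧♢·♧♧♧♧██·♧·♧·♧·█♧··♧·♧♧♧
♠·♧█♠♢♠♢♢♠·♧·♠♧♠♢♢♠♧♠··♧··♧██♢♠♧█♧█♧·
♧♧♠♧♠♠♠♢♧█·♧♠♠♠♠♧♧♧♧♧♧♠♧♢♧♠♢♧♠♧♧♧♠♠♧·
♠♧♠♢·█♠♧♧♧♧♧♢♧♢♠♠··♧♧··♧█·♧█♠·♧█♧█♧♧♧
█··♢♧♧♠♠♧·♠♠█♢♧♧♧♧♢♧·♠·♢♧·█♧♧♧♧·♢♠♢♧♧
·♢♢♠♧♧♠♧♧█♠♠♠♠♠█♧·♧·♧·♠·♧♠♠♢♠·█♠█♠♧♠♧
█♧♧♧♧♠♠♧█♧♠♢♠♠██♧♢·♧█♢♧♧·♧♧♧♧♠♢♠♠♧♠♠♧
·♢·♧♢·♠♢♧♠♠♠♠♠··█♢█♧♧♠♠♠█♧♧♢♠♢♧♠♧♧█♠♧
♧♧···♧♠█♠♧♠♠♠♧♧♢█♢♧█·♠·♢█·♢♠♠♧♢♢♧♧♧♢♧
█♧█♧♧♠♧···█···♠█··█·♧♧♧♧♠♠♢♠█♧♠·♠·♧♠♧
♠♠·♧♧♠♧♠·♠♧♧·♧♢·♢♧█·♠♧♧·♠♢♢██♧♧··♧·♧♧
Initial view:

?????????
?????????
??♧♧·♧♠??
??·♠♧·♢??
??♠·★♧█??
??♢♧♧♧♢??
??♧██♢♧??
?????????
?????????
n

?????????
?????????
??♧♢♢♢·??
??♧♧·♧♠??
??·♠★·♢??
??♠·♠♧█??
??♢♧♧♧♢??
??♧██♢♧??
?????????

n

?????????
?????????
??♧♠♢♢·??
??♧♢♢♢·??
??♧♧★♧♠??
??·♠♧·♢??
??♠·♠♧█??
??♢♧♧♧♢??
??♧██♢♧??

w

?????????
?????????
??♧♧♠♢♢·?
??█♧♢♢♢·?
??♧♧★·♧♠?
??♧·♠♧·♢?
??♠♠·♠♧█?
???♢♧♧♧♢?
???♧██♢♧?

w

?????????
?????????
??·♧♧♠♢♢·
??♠█♧♢♢♢·
??·♧★♧·♧♠
??█♧·♠♧·♢
??♢♠♠·♠♧█
????♢♧♧♧♢
????♧██♢♧

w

?????????
?????????
??█·♧♧♠♢♢
??·♠█♧♢♢♢
??♢·★♧♧·♧
??·█♧·♠♧·
??♢♢♠♠·♠♧
?????♢♧♧♧
?????♧██♢

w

?????????
?????????
??♠█·♧♧♠♢
??█·♠█♧♢♢
??♠♢★♧♧♧·
??··█♧·♠♧
??♧♢♢♠♠·♠
??????♢♧♧
??????♧██

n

?????????
?????????
??♧♧♠♧♠??
??♠█·♧♧♠♢
??█·★█♧♢♢
??♠♢·♧♧♧·
??··█♧·♠♧
??♧♢♢♠♠·♠
??????♢♧♧

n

?????????
?????????
??♧·♠·♧??
??♧♧♠♧♠??
??♠█★♧♧♠♢
??█·♠█♧♢♢
??♠♢·♧♧♧·
??··█♧·♠♧
??♧♢♢♠♠·♠

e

?????????
?????????
?♧·♠·♧█??
?♧♧♠♧♠♧??
?♠█·★♧♠♢♢
?█·♠█♧♢♢♢
?♠♢·♧♧♧·♧
?··█♧·♠♧·
?♧♢♢♠♠·♠♧

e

?????????
?????????
♧·♠·♧█♧??
♧♧♠♧♠♧♧??
♠█·♧★♠♢♢·
█·♠█♧♢♢♢·
♠♢·♧♧♧·♧♠
··█♧·♠♧·♢
♧♢♢♠♠·♠♧█

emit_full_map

♧·♠·♧█♧??
♧♧♠♧♠♧♧??
♠█·♧★♠♢♢·
█·♠█♧♢♢♢·
♠♢·♧♧♧·♧♠
··█♧·♠♧·♢
♧♢♢♠♠·♠♧█
????♢♧♧♧♢
????♧██♢♧

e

?????????
?????????
·♠·♧█♧♠??
♧♠♧♠♧♧♧??
█·♧♧★♢♢·?
·♠█♧♢♢♢·?
♢·♧♧♧·♧♠?
·█♧·♠♧·♢?
♢♢♠♠·♠♧█?

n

?????????
?????????
??♢♧♠♧█??
·♠·♧█♧♠??
♧♠♧♠★♧♧??
█·♧♧♠♢♢·?
·♠█♧♢♢♢·?
♢·♧♧♧·♧♠?
·█♧·♠♧·♢?

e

?????????
?????????
?♢♧♠♧█·??
♠·♧█♧♠♢??
♠♧♠♧★♧█??
·♧♧♠♢♢·??
♠█♧♢♢♢·??
·♧♧♧·♧♠??
█♧·♠♧·♢??

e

?????????
?????????
♢♧♠♧█·♧??
·♧█♧♠♢♠??
♧♠♧♧★█♢??
♧♧♠♢♢·♠??
█♧♢♢♢··??
♧♧♧·♧♠???
♧·♠♧·♢???

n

?????????
?????????
??♠♧♢·♧??
♢♧♠♧█·♧??
·♧█♧★♢♠??
♧♠♧♧♧█♢??
♧♧♠♢♢·♠??
█♧♢♢♢··??
♧♧♧·♧♠???

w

?????????
?????????
??█♠♧♢·♧?
?♢♧♠♧█·♧?
♠·♧█★♠♢♠?
♠♧♠♧♧♧█♢?
·♧♧♠♢♢·♠?
♠█♧♢♢♢··?
·♧♧♧·♧♠??

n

?????????
?????????
??█·♧♧·??
??█♠♧♢·♧?
?♢♧♠★█·♧?
♠·♧█♧♠♢♠?
♠♧♠♧♧♧█♢?
·♧♧♠♢♢·♠?
♠█♧♢♢♢··?

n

?????????
?????????
??♧·♢♠♧??
??█·♧♧·??
??█♠★♢·♧?
?♢♧♠♧█·♧?
♠·♧█♧♠♢♠?
♠♧♠♧♧♧█♢?
·♧♧♠♢♢·♠?

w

?????????
?????????
??♧♧·♢♠♧?
??♢█·♧♧·?
??·█★♧♢·♧
??♢♧♠♧█·♧
·♠·♧█♧♠♢♠
♧♠♧♠♧♧♧█♢
█·♧♧♠♢♢·♠

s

?????????
??♧♧·♢♠♧?
??♢█·♧♧·?
??·█♠♧♢·♧
??♢♧★♧█·♧
·♠·♧█♧♠♢♠
♧♠♧♠♧♧♧█♢
█·♧♧♠♢♢·♠
·♠█♧♢♢♢··

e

?????????
?♧♧·♢♠♧??
?♢█·♧♧·??
?·█♠♧♢·♧?
?♢♧♠★█·♧?
♠·♧█♧♠♢♠?
♠♧♠♧♧♧█♢?
·♧♧♠♢♢·♠?
♠█♧♢♢♢··?

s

?♧♧·♢♠♧??
?♢█·♧♧·??
?·█♠♧♢·♧?
?♢♧♠♧█·♧?
♠·♧█★♠♢♠?
♠♧♠♧♧♧█♢?
·♧♧♠♢♢·♠?
♠█♧♢♢♢··?
·♧♧♧·♧♠??

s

?♢█·♧♧·??
?·█♠♧♢·♧?
?♢♧♠♧█·♧?
♠·♧█♧♠♢♠?
♠♧♠♧★♧█♢?
·♧♧♠♢♢·♠?
♠█♧♢♢♢··?
·♧♧♧·♧♠??
█♧·♠♧·♢??

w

??♢█·♧♧·?
??·█♠♧♢·♧
??♢♧♠♧█·♧
·♠·♧█♧♠♢♠
♧♠♧♠★♧♧█♢
█·♧♧♠♢♢·♠
·♠█♧♢♢♢··
♢·♧♧♧·♧♠?
·█♧·♠♧·♢?

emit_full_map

???♧♧·♢♠♧?
???♢█·♧♧·?
???·█♠♧♢·♧
???♢♧♠♧█·♧
♧·♠·♧█♧♠♢♠
♧♧♠♧♠★♧♧█♢
♠█·♧♧♠♢♢·♠
█·♠█♧♢♢♢··
♠♢·♧♧♧·♧♠?
··█♧·♠♧·♢?
♧♢♢♠♠·♠♧█?
????♢♧♧♧♢?
????♧██♢♧?

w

???♢█·♧♧·
???·█♠♧♢·
??♧♢♧♠♧█·
♧·♠·♧█♧♠♢
♧♧♠♧★♧♧♧█
♠█·♧♧♠♢♢·
█·♠█♧♢♢♢·
♠♢·♧♧♧·♧♠
··█♧·♠♧·♢

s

???·█♠♧♢·
??♧♢♧♠♧█·
♧·♠·♧█♧♠♢
♧♧♠♧♠♧♧♧█
♠█·♧★♠♢♢·
█·♠█♧♢♢♢·
♠♢·♧♧♧·♧♠
··█♧·♠♧·♢
♧♢♢♠♠·♠♧█

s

??♧♢♧♠♧█·
♧·♠·♧█♧♠♢
♧♧♠♧♠♧♧♧█
♠█·♧♧♠♢♢·
█·♠█★♢♢♢·
♠♢·♧♧♧·♧♠
··█♧·♠♧·♢
♧♢♢♠♠·♠♧█
????♢♧♧♧♢

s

♧·♠·♧█♧♠♢
♧♧♠♧♠♧♧♧█
♠█·♧♧♠♢♢·
█·♠█♧♢♢♢·
♠♢·♧★♧·♧♠
··█♧·♠♧·♢
♧♢♢♠♠·♠♧█
????♢♧♧♧♢
????♧██♢♧

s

♧♧♠♧♠♧♧♧█
♠█·♧♧♠♢♢·
█·♠█♧♢♢♢·
♠♢·♧♧♧·♧♠
··█♧★♠♧·♢
♧♢♢♠♠·♠♧█
??█·♢♧♧♧♢
????♧██♢♧
?????????

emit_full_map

???♧♧·♢♠♧?
???♢█·♧♧·?
???·█♠♧♢·♧
??♧♢♧♠♧█·♧
♧·♠·♧█♧♠♢♠
♧♧♠♧♠♧♧♧█♢
♠█·♧♧♠♢♢·♠
█·♠█♧♢♢♢··
♠♢·♧♧♧·♧♠?
··█♧★♠♧·♢?
♧♢♢♠♠·♠♧█?
??█·♢♧♧♧♢?
????♧██♢♧?

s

♠█·♧♧♠♢♢·
█·♠█♧♢♢♢·
♠♢·♧♧♧·♧♠
··█♧·♠♧·♢
♧♢♢♠★·♠♧█
??█·♢♧♧♧♢
??♠█♧██♢♧
?????????
?????????

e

█·♧♧♠♢♢·♠
·♠█♧♢♢♢··
♢·♧♧♧·♧♠?
·█♧·♠♧·♢?
♢♢♠♠★♠♧█?
?█·♢♧♧♧♢?
?♠█♧██♢♧?
?????????
?????????

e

·♧♧♠♢♢·♠?
♠█♧♢♢♢··?
·♧♧♧·♧♠??
█♧·♠♧·♢??
♢♠♠·★♧█??
█·♢♧♧♧♢??
♠█♧██♢♧??
?????????
?????????

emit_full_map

???♧♧·♢♠♧?
???♢█·♧♧·?
???·█♠♧♢·♧
??♧♢♧♠♧█·♧
♧·♠·♧█♧♠♢♠
♧♧♠♧♠♧♧♧█♢
♠█·♧♧♠♢♢·♠
█·♠█♧♢♢♢··
♠♢·♧♧♧·♧♠?
··█♧·♠♧·♢?
♧♢♢♠♠·★♧█?
??█·♢♧♧♧♢?
??♠█♧██♢♧?


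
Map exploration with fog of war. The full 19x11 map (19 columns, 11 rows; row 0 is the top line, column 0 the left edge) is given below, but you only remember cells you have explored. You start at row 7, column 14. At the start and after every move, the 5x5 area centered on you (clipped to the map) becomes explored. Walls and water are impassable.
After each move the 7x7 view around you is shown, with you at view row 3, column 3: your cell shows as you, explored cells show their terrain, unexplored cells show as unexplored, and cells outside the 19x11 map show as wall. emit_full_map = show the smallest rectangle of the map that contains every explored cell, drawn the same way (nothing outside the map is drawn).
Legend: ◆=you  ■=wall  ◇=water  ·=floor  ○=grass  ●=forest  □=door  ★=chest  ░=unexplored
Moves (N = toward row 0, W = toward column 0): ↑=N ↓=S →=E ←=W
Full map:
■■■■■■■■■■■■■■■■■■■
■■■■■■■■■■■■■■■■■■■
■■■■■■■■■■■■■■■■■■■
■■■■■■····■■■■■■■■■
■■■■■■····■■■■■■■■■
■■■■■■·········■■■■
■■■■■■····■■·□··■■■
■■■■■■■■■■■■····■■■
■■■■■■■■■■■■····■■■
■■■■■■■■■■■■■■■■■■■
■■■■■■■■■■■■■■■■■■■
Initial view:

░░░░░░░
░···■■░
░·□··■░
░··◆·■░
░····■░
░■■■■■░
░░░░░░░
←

░░░░░░░
░····■■
░■·□··■
░■·◆··■
░■····■
░■■■■■■
░░░░░░░

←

░░░░░░░
░·····■
░■■·□··
░■■◆···
░■■····
░■■■■■■
░░░░░░░

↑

░░░░░░░
░■■■■■░
░·····■
░■■◆□··
░■■····
░■■····
░■■■■■■

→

░░░░░░░
■■■■■■░
·····■■
■■·◆··■
■■····■
■■····■
■■■■■■■

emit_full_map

■■■■■■░
·····■■
■■·◆··■
■■····■
■■····■
■■■■■■■

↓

■■■■■■░
·····■■
■■·□··■
■■·◆··■
■■····■
■■■■■■■
░░░░░░░

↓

·····■■
■■·□··■
■■····■
■■·◆··■
■■■■■■■
░■■■■■░
■■■■■■■

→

····■■░
■·□··■░
■····■░
■··◆·■░
■■■■■■░
■■■■■■░
■■■■■■■

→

···■■░░
·□··■■░
····■■░
···◆■■░
■■■■■■░
■■■■■■░
■■■■■■■

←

····■■░
■·□··■■
■····■■
■··◆·■■
■■■■■■■
■■■■■■■
■■■■■■■

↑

■■■■■░░
····■■░
■·□··■■
■··◆·■■
■····■■
■■■■■■■
■■■■■■■

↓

····■■░
■·□··■■
■····■■
■··◆·■■
■■■■■■■
■■■■■■■
■■■■■■■

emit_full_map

■■■■■■░░
·····■■░
■■·□··■■
■■····■■
■■··◆·■■
■■■■■■■■
░■■■■■■■

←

·····■■
■■·□··■
■■····■
■■·◆··■
■■■■■■■
░■■■■■■
■■■■■■■

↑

■■■■■■░
·····■■
■■·□··■
■■·◆··■
■■····■
■■■■■■■
░■■■■■■

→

■■■■■░░
····■■░
■·□··■■
■··◆·■■
■····■■
■■■■■■■
■■■■■■■

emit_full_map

■■■■■■░░
·····■■░
■■·□··■■
■■··◆·■■
■■····■■
■■■■■■■■
░■■■■■■■


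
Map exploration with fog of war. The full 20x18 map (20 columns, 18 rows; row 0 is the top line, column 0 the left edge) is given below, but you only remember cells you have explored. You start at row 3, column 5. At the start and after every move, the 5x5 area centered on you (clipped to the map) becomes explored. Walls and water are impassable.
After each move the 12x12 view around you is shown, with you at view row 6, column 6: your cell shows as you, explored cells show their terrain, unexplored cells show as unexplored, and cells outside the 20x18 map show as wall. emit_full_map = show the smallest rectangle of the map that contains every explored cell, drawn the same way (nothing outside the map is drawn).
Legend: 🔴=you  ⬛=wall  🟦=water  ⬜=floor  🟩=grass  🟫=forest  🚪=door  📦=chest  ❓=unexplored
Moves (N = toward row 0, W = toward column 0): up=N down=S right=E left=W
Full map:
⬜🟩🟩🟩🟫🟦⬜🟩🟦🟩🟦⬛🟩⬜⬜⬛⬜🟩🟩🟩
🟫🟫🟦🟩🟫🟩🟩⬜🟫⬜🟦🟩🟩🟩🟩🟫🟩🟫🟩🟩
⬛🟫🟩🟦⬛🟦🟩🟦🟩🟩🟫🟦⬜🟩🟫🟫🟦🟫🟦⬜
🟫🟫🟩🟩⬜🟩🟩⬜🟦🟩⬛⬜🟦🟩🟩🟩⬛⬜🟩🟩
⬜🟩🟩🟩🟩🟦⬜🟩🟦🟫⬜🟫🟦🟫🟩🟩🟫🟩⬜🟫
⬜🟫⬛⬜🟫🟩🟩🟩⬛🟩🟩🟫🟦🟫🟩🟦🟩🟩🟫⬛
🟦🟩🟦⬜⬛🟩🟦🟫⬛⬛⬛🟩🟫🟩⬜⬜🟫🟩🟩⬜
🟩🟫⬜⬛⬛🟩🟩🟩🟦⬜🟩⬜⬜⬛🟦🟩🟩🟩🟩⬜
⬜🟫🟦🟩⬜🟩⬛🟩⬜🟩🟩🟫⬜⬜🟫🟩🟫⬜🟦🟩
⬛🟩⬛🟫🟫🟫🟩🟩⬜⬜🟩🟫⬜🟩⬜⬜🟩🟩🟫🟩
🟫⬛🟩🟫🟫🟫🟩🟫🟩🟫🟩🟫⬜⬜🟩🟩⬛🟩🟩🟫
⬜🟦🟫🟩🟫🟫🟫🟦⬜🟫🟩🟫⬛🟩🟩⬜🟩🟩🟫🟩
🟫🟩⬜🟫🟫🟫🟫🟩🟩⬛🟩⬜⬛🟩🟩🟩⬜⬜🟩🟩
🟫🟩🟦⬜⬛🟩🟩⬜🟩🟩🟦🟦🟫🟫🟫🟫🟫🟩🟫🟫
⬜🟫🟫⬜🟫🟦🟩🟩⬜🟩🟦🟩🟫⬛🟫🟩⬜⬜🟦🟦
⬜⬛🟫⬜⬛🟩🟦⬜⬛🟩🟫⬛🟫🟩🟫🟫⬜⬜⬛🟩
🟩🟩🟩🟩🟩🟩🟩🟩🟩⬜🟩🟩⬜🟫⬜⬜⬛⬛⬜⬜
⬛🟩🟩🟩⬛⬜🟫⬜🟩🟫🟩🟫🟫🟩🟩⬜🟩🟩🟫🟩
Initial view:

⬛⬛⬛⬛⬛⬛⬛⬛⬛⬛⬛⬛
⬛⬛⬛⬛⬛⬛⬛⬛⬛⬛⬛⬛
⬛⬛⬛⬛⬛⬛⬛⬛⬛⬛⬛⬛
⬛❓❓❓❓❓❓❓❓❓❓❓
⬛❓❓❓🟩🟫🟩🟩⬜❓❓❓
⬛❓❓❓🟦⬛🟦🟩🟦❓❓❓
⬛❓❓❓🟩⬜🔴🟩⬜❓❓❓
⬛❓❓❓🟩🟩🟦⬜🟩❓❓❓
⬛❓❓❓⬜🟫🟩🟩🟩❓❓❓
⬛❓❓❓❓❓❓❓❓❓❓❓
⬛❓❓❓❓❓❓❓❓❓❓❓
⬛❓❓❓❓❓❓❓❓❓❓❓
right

⬛⬛⬛⬛⬛⬛⬛⬛⬛⬛⬛⬛
⬛⬛⬛⬛⬛⬛⬛⬛⬛⬛⬛⬛
⬛⬛⬛⬛⬛⬛⬛⬛⬛⬛⬛⬛
❓❓❓❓❓❓❓❓❓❓❓❓
❓❓❓🟩🟫🟩🟩⬜🟫❓❓❓
❓❓❓🟦⬛🟦🟩🟦🟩❓❓❓
❓❓❓🟩⬜🟩🔴⬜🟦❓❓❓
❓❓❓🟩🟩🟦⬜🟩🟦❓❓❓
❓❓❓⬜🟫🟩🟩🟩⬛❓❓❓
❓❓❓❓❓❓❓❓❓❓❓❓
❓❓❓❓❓❓❓❓❓❓❓❓
❓❓❓❓❓❓❓❓❓❓❓❓

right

⬛⬛⬛⬛⬛⬛⬛⬛⬛⬛⬛⬛
⬛⬛⬛⬛⬛⬛⬛⬛⬛⬛⬛⬛
⬛⬛⬛⬛⬛⬛⬛⬛⬛⬛⬛⬛
❓❓❓❓❓❓❓❓❓❓❓❓
❓❓🟩🟫🟩🟩⬜🟫⬜❓❓❓
❓❓🟦⬛🟦🟩🟦🟩🟩❓❓❓
❓❓🟩⬜🟩🟩🔴🟦🟩❓❓❓
❓❓🟩🟩🟦⬜🟩🟦🟫❓❓❓
❓❓⬜🟫🟩🟩🟩⬛🟩❓❓❓
❓❓❓❓❓❓❓❓❓❓❓❓
❓❓❓❓❓❓❓❓❓❓❓❓
❓❓❓❓❓❓❓❓❓❓❓❓

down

⬛⬛⬛⬛⬛⬛⬛⬛⬛⬛⬛⬛
⬛⬛⬛⬛⬛⬛⬛⬛⬛⬛⬛⬛
❓❓❓❓❓❓❓❓❓❓❓❓
❓❓🟩🟫🟩🟩⬜🟫⬜❓❓❓
❓❓🟦⬛🟦🟩🟦🟩🟩❓❓❓
❓❓🟩⬜🟩🟩⬜🟦🟩❓❓❓
❓❓🟩🟩🟦⬜🔴🟦🟫❓❓❓
❓❓⬜🟫🟩🟩🟩⬛🟩❓❓❓
❓❓❓❓🟩🟦🟫⬛⬛❓❓❓
❓❓❓❓❓❓❓❓❓❓❓❓
❓❓❓❓❓❓❓❓❓❓❓❓
❓❓❓❓❓❓❓❓❓❓❓❓

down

⬛⬛⬛⬛⬛⬛⬛⬛⬛⬛⬛⬛
❓❓❓❓❓❓❓❓❓❓❓❓
❓❓🟩🟫🟩🟩⬜🟫⬜❓❓❓
❓❓🟦⬛🟦🟩🟦🟩🟩❓❓❓
❓❓🟩⬜🟩🟩⬜🟦🟩❓❓❓
❓❓🟩🟩🟦⬜🟩🟦🟫❓❓❓
❓❓⬜🟫🟩🟩🔴⬛🟩❓❓❓
❓❓❓❓🟩🟦🟫⬛⬛❓❓❓
❓❓❓❓🟩🟩🟩🟦⬜❓❓❓
❓❓❓❓❓❓❓❓❓❓❓❓
❓❓❓❓❓❓❓❓❓❓❓❓
❓❓❓❓❓❓❓❓❓❓❓❓

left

⬛⬛⬛⬛⬛⬛⬛⬛⬛⬛⬛⬛
❓❓❓❓❓❓❓❓❓❓❓❓
❓❓❓🟩🟫🟩🟩⬜🟫⬜❓❓
❓❓❓🟦⬛🟦🟩🟦🟩🟩❓❓
❓❓❓🟩⬜🟩🟩⬜🟦🟩❓❓
❓❓❓🟩🟩🟦⬜🟩🟦🟫❓❓
❓❓❓⬜🟫🟩🔴🟩⬛🟩❓❓
❓❓❓❓⬛🟩🟦🟫⬛⬛❓❓
❓❓❓❓⬛🟩🟩🟩🟦⬜❓❓
❓❓❓❓❓❓❓❓❓❓❓❓
❓❓❓❓❓❓❓❓❓❓❓❓
❓❓❓❓❓❓❓❓❓❓❓❓

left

⬛⬛⬛⬛⬛⬛⬛⬛⬛⬛⬛⬛
⬛❓❓❓❓❓❓❓❓❓❓❓
⬛❓❓❓🟩🟫🟩🟩⬜🟫⬜❓
⬛❓❓❓🟦⬛🟦🟩🟦🟩🟩❓
⬛❓❓❓🟩⬜🟩🟩⬜🟦🟩❓
⬛❓❓❓🟩🟩🟦⬜🟩🟦🟫❓
⬛❓❓❓⬜🟫🔴🟩🟩⬛🟩❓
⬛❓❓❓⬜⬛🟩🟦🟫⬛⬛❓
⬛❓❓❓⬛⬛🟩🟩🟩🟦⬜❓
⬛❓❓❓❓❓❓❓❓❓❓❓
⬛❓❓❓❓❓❓❓❓❓❓❓
⬛❓❓❓❓❓❓❓❓❓❓❓

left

⬛⬛⬛⬛⬛⬛⬛⬛⬛⬛⬛⬛
⬛⬛❓❓❓❓❓❓❓❓❓❓
⬛⬛❓❓❓🟩🟫🟩🟩⬜🟫⬜
⬛⬛❓❓❓🟦⬛🟦🟩🟦🟩🟩
⬛⬛❓❓🟩🟩⬜🟩🟩⬜🟦🟩
⬛⬛❓❓🟩🟩🟩🟦⬜🟩🟦🟫
⬛⬛❓❓⬛⬜🔴🟩🟩🟩⬛🟩
⬛⬛❓❓🟦⬜⬛🟩🟦🟫⬛⬛
⬛⬛❓❓⬜⬛⬛🟩🟩🟩🟦⬜
⬛⬛❓❓❓❓❓❓❓❓❓❓
⬛⬛❓❓❓❓❓❓❓❓❓❓
⬛⬛❓❓❓❓❓❓❓❓❓❓

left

⬛⬛⬛⬛⬛⬛⬛⬛⬛⬛⬛⬛
⬛⬛⬛❓❓❓❓❓❓❓❓❓
⬛⬛⬛❓❓❓🟩🟫🟩🟩⬜🟫
⬛⬛⬛❓❓❓🟦⬛🟦🟩🟦🟩
⬛⬛⬛❓🟫🟩🟩⬜🟩🟩⬜🟦
⬛⬛⬛❓🟩🟩🟩🟩🟦⬜🟩🟦
⬛⬛⬛❓🟫⬛🔴🟫🟩🟩🟩⬛
⬛⬛⬛❓🟩🟦⬜⬛🟩🟦🟫⬛
⬛⬛⬛❓🟫⬜⬛⬛🟩🟩🟩🟦
⬛⬛⬛❓❓❓❓❓❓❓❓❓
⬛⬛⬛❓❓❓❓❓❓❓❓❓
⬛⬛⬛❓❓❓❓❓❓❓❓❓

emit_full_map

❓❓🟩🟫🟩🟩⬜🟫⬜
❓❓🟦⬛🟦🟩🟦🟩🟩
🟫🟩🟩⬜🟩🟩⬜🟦🟩
🟩🟩🟩🟩🟦⬜🟩🟦🟫
🟫⬛🔴🟫🟩🟩🟩⬛🟩
🟩🟦⬜⬛🟩🟦🟫⬛⬛
🟫⬜⬛⬛🟩🟩🟩🟦⬜

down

⬛⬛⬛❓❓❓❓❓❓❓❓❓
⬛⬛⬛❓❓❓🟩🟫🟩🟩⬜🟫
⬛⬛⬛❓❓❓🟦⬛🟦🟩🟦🟩
⬛⬛⬛❓🟫🟩🟩⬜🟩🟩⬜🟦
⬛⬛⬛❓🟩🟩🟩🟩🟦⬜🟩🟦
⬛⬛⬛❓🟫⬛⬜🟫🟩🟩🟩⬛
⬛⬛⬛❓🟩🟦🔴⬛🟩🟦🟫⬛
⬛⬛⬛❓🟫⬜⬛⬛🟩🟩🟩🟦
⬛⬛⬛❓🟫🟦🟩⬜🟩❓❓❓
⬛⬛⬛❓❓❓❓❓❓❓❓❓
⬛⬛⬛❓❓❓❓❓❓❓❓❓
⬛⬛⬛❓❓❓❓❓❓❓❓❓

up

⬛⬛⬛⬛⬛⬛⬛⬛⬛⬛⬛⬛
⬛⬛⬛❓❓❓❓❓❓❓❓❓
⬛⬛⬛❓❓❓🟩🟫🟩🟩⬜🟫
⬛⬛⬛❓❓❓🟦⬛🟦🟩🟦🟩
⬛⬛⬛❓🟫🟩🟩⬜🟩🟩⬜🟦
⬛⬛⬛❓🟩🟩🟩🟩🟦⬜🟩🟦
⬛⬛⬛❓🟫⬛🔴🟫🟩🟩🟩⬛
⬛⬛⬛❓🟩🟦⬜⬛🟩🟦🟫⬛
⬛⬛⬛❓🟫⬜⬛⬛🟩🟩🟩🟦
⬛⬛⬛❓🟫🟦🟩⬜🟩❓❓❓
⬛⬛⬛❓❓❓❓❓❓❓❓❓
⬛⬛⬛❓❓❓❓❓❓❓❓❓

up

⬛⬛⬛⬛⬛⬛⬛⬛⬛⬛⬛⬛
⬛⬛⬛⬛⬛⬛⬛⬛⬛⬛⬛⬛
⬛⬛⬛❓❓❓❓❓❓❓❓❓
⬛⬛⬛❓❓❓🟩🟫🟩🟩⬜🟫
⬛⬛⬛❓🟫🟩🟦⬛🟦🟩🟦🟩
⬛⬛⬛❓🟫🟩🟩⬜🟩🟩⬜🟦
⬛⬛⬛❓🟩🟩🔴🟩🟦⬜🟩🟦
⬛⬛⬛❓🟫⬛⬜🟫🟩🟩🟩⬛
⬛⬛⬛❓🟩🟦⬜⬛🟩🟦🟫⬛
⬛⬛⬛❓🟫⬜⬛⬛🟩🟩🟩🟦
⬛⬛⬛❓🟫🟦🟩⬜🟩❓❓❓
⬛⬛⬛❓❓❓❓❓❓❓❓❓

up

⬛⬛⬛⬛⬛⬛⬛⬛⬛⬛⬛⬛
⬛⬛⬛⬛⬛⬛⬛⬛⬛⬛⬛⬛
⬛⬛⬛⬛⬛⬛⬛⬛⬛⬛⬛⬛
⬛⬛⬛❓❓❓❓❓❓❓❓❓
⬛⬛⬛❓🟫🟦🟩🟫🟩🟩⬜🟫
⬛⬛⬛❓🟫🟩🟦⬛🟦🟩🟦🟩
⬛⬛⬛❓🟫🟩🔴⬜🟩🟩⬜🟦
⬛⬛⬛❓🟩🟩🟩🟩🟦⬜🟩🟦
⬛⬛⬛❓🟫⬛⬜🟫🟩🟩🟩⬛
⬛⬛⬛❓🟩🟦⬜⬛🟩🟦🟫⬛
⬛⬛⬛❓🟫⬜⬛⬛🟩🟩🟩🟦
⬛⬛⬛❓🟫🟦🟩⬜🟩❓❓❓

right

⬛⬛⬛⬛⬛⬛⬛⬛⬛⬛⬛⬛
⬛⬛⬛⬛⬛⬛⬛⬛⬛⬛⬛⬛
⬛⬛⬛⬛⬛⬛⬛⬛⬛⬛⬛⬛
⬛⬛❓❓❓❓❓❓❓❓❓❓
⬛⬛❓🟫🟦🟩🟫🟩🟩⬜🟫⬜
⬛⬛❓🟫🟩🟦⬛🟦🟩🟦🟩🟩
⬛⬛❓🟫🟩🟩🔴🟩🟩⬜🟦🟩
⬛⬛❓🟩🟩🟩🟩🟦⬜🟩🟦🟫
⬛⬛❓🟫⬛⬜🟫🟩🟩🟩⬛🟩
⬛⬛❓🟩🟦⬜⬛🟩🟦🟫⬛⬛
⬛⬛❓🟫⬜⬛⬛🟩🟩🟩🟦⬜
⬛⬛❓🟫🟦🟩⬜🟩❓❓❓❓

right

⬛⬛⬛⬛⬛⬛⬛⬛⬛⬛⬛⬛
⬛⬛⬛⬛⬛⬛⬛⬛⬛⬛⬛⬛
⬛⬛⬛⬛⬛⬛⬛⬛⬛⬛⬛⬛
⬛❓❓❓❓❓❓❓❓❓❓❓
⬛❓🟫🟦🟩🟫🟩🟩⬜🟫⬜❓
⬛❓🟫🟩🟦⬛🟦🟩🟦🟩🟩❓
⬛❓🟫🟩🟩⬜🔴🟩⬜🟦🟩❓
⬛❓🟩🟩🟩🟩🟦⬜🟩🟦🟫❓
⬛❓🟫⬛⬜🟫🟩🟩🟩⬛🟩❓
⬛❓🟩🟦⬜⬛🟩🟦🟫⬛⬛❓
⬛❓🟫⬜⬛⬛🟩🟩🟩🟦⬜❓
⬛❓🟫🟦🟩⬜🟩❓❓❓❓❓

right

⬛⬛⬛⬛⬛⬛⬛⬛⬛⬛⬛⬛
⬛⬛⬛⬛⬛⬛⬛⬛⬛⬛⬛⬛
⬛⬛⬛⬛⬛⬛⬛⬛⬛⬛⬛⬛
❓❓❓❓❓❓❓❓❓❓❓❓
❓🟫🟦🟩🟫🟩🟩⬜🟫⬜❓❓
❓🟫🟩🟦⬛🟦🟩🟦🟩🟩❓❓
❓🟫🟩🟩⬜🟩🔴⬜🟦🟩❓❓
❓🟩🟩🟩🟩🟦⬜🟩🟦🟫❓❓
❓🟫⬛⬜🟫🟩🟩🟩⬛🟩❓❓
❓🟩🟦⬜⬛🟩🟦🟫⬛⬛❓❓
❓🟫⬜⬛⬛🟩🟩🟩🟦⬜❓❓
❓🟫🟦🟩⬜🟩❓❓❓❓❓❓

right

⬛⬛⬛⬛⬛⬛⬛⬛⬛⬛⬛⬛
⬛⬛⬛⬛⬛⬛⬛⬛⬛⬛⬛⬛
⬛⬛⬛⬛⬛⬛⬛⬛⬛⬛⬛⬛
❓❓❓❓❓❓❓❓❓❓❓❓
🟫🟦🟩🟫🟩🟩⬜🟫⬜❓❓❓
🟫🟩🟦⬛🟦🟩🟦🟩🟩❓❓❓
🟫🟩🟩⬜🟩🟩🔴🟦🟩❓❓❓
🟩🟩🟩🟩🟦⬜🟩🟦🟫❓❓❓
🟫⬛⬜🟫🟩🟩🟩⬛🟩❓❓❓
🟩🟦⬜⬛🟩🟦🟫⬛⬛❓❓❓
🟫⬜⬛⬛🟩🟩🟩🟦⬜❓❓❓
🟫🟦🟩⬜🟩❓❓❓❓❓❓❓

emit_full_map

🟫🟦🟩🟫🟩🟩⬜🟫⬜
🟫🟩🟦⬛🟦🟩🟦🟩🟩
🟫🟩🟩⬜🟩🟩🔴🟦🟩
🟩🟩🟩🟩🟦⬜🟩🟦🟫
🟫⬛⬜🟫🟩🟩🟩⬛🟩
🟩🟦⬜⬛🟩🟦🟫⬛⬛
🟫⬜⬛⬛🟩🟩🟩🟦⬜
🟫🟦🟩⬜🟩❓❓❓❓

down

⬛⬛⬛⬛⬛⬛⬛⬛⬛⬛⬛⬛
⬛⬛⬛⬛⬛⬛⬛⬛⬛⬛⬛⬛
❓❓❓❓❓❓❓❓❓❓❓❓
🟫🟦🟩🟫🟩🟩⬜🟫⬜❓❓❓
🟫🟩🟦⬛🟦🟩🟦🟩🟩❓❓❓
🟫🟩🟩⬜🟩🟩⬜🟦🟩❓❓❓
🟩🟩🟩🟩🟦⬜🔴🟦🟫❓❓❓
🟫⬛⬜🟫🟩🟩🟩⬛🟩❓❓❓
🟩🟦⬜⬛🟩🟦🟫⬛⬛❓❓❓
🟫⬜⬛⬛🟩🟩🟩🟦⬜❓❓❓
🟫🟦🟩⬜🟩❓❓❓❓❓❓❓
❓❓❓❓❓❓❓❓❓❓❓❓

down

⬛⬛⬛⬛⬛⬛⬛⬛⬛⬛⬛⬛
❓❓❓❓❓❓❓❓❓❓❓❓
🟫🟦🟩🟫🟩🟩⬜🟫⬜❓❓❓
🟫🟩🟦⬛🟦🟩🟦🟩🟩❓❓❓
🟫🟩🟩⬜🟩🟩⬜🟦🟩❓❓❓
🟩🟩🟩🟩🟦⬜🟩🟦🟫❓❓❓
🟫⬛⬜🟫🟩🟩🔴⬛🟩❓❓❓
🟩🟦⬜⬛🟩🟦🟫⬛⬛❓❓❓
🟫⬜⬛⬛🟩🟩🟩🟦⬜❓❓❓
🟫🟦🟩⬜🟩❓❓❓❓❓❓❓
❓❓❓❓❓❓❓❓❓❓❓❓
❓❓❓❓❓❓❓❓❓❓❓❓

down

❓❓❓❓❓❓❓❓❓❓❓❓
🟫🟦🟩🟫🟩🟩⬜🟫⬜❓❓❓
🟫🟩🟦⬛🟦🟩🟦🟩🟩❓❓❓
🟫🟩🟩⬜🟩🟩⬜🟦🟩❓❓❓
🟩🟩🟩🟩🟦⬜🟩🟦🟫❓❓❓
🟫⬛⬜🟫🟩🟩🟩⬛🟩❓❓❓
🟩🟦⬜⬛🟩🟦🔴⬛⬛❓❓❓
🟫⬜⬛⬛🟩🟩🟩🟦⬜❓❓❓
🟫🟦🟩⬜🟩⬛🟩⬜🟩❓❓❓
❓❓❓❓❓❓❓❓❓❓❓❓
❓❓❓❓❓❓❓❓❓❓❓❓
❓❓❓❓❓❓❓❓❓❓❓❓

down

🟫🟦🟩🟫🟩🟩⬜🟫⬜❓❓❓
🟫🟩🟦⬛🟦🟩🟦🟩🟩❓❓❓
🟫🟩🟩⬜🟩🟩⬜🟦🟩❓❓❓
🟩🟩🟩🟩🟦⬜🟩🟦🟫❓❓❓
🟫⬛⬜🟫🟩🟩🟩⬛🟩❓❓❓
🟩🟦⬜⬛🟩🟦🟫⬛⬛❓❓❓
🟫⬜⬛⬛🟩🟩🔴🟦⬜❓❓❓
🟫🟦🟩⬜🟩⬛🟩⬜🟩❓❓❓
❓❓❓❓🟫🟩🟩⬜⬜❓❓❓
❓❓❓❓❓❓❓❓❓❓❓❓
❓❓❓❓❓❓❓❓❓❓❓❓
❓❓❓❓❓❓❓❓❓❓❓❓

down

🟫🟩🟦⬛🟦🟩🟦🟩🟩❓❓❓
🟫🟩🟩⬜🟩🟩⬜🟦🟩❓❓❓
🟩🟩🟩🟩🟦⬜🟩🟦🟫❓❓❓
🟫⬛⬜🟫🟩🟩🟩⬛🟩❓❓❓
🟩🟦⬜⬛🟩🟦🟫⬛⬛❓❓❓
🟫⬜⬛⬛🟩🟩🟩🟦⬜❓❓❓
🟫🟦🟩⬜🟩⬛🔴⬜🟩❓❓❓
❓❓❓❓🟫🟩🟩⬜⬜❓❓❓
❓❓❓❓🟫🟩🟫🟩🟫❓❓❓
❓❓❓❓❓❓❓❓❓❓❓❓
❓❓❓❓❓❓❓❓❓❓❓❓
❓❓❓❓❓❓❓❓❓❓❓❓

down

🟫🟩🟩⬜🟩🟩⬜🟦🟩❓❓❓
🟩🟩🟩🟩🟦⬜🟩🟦🟫❓❓❓
🟫⬛⬜🟫🟩🟩🟩⬛🟩❓❓❓
🟩🟦⬜⬛🟩🟦🟫⬛⬛❓❓❓
🟫⬜⬛⬛🟩🟩🟩🟦⬜❓❓❓
🟫🟦🟩⬜🟩⬛🟩⬜🟩❓❓❓
❓❓❓❓🟫🟩🔴⬜⬜❓❓❓
❓❓❓❓🟫🟩🟫🟩🟫❓❓❓
❓❓❓❓🟫🟫🟦⬜🟫❓❓❓
❓❓❓❓❓❓❓❓❓❓❓❓
❓❓❓❓❓❓❓❓❓❓❓❓
❓❓❓❓❓❓❓❓❓❓❓❓

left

❓🟫🟩🟩⬜🟩🟩⬜🟦🟩❓❓
❓🟩🟩🟩🟩🟦⬜🟩🟦🟫❓❓
❓🟫⬛⬜🟫🟩🟩🟩⬛🟩❓❓
❓🟩🟦⬜⬛🟩🟦🟫⬛⬛❓❓
❓🟫⬜⬛⬛🟩🟩🟩🟦⬜❓❓
❓🟫🟦🟩⬜🟩⬛🟩⬜🟩❓❓
❓❓❓❓🟫🟫🔴🟩⬜⬜❓❓
❓❓❓❓🟫🟫🟩🟫🟩🟫❓❓
❓❓❓❓🟫🟫🟫🟦⬜🟫❓❓
❓❓❓❓❓❓❓❓❓❓❓❓
❓❓❓❓❓❓❓❓❓❓❓❓
❓❓❓❓❓❓❓❓❓❓❓❓

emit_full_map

🟫🟦🟩🟫🟩🟩⬜🟫⬜
🟫🟩🟦⬛🟦🟩🟦🟩🟩
🟫🟩🟩⬜🟩🟩⬜🟦🟩
🟩🟩🟩🟩🟦⬜🟩🟦🟫
🟫⬛⬜🟫🟩🟩🟩⬛🟩
🟩🟦⬜⬛🟩🟦🟫⬛⬛
🟫⬜⬛⬛🟩🟩🟩🟦⬜
🟫🟦🟩⬜🟩⬛🟩⬜🟩
❓❓❓🟫🟫🔴🟩⬜⬜
❓❓❓🟫🟫🟩🟫🟩🟫
❓❓❓🟫🟫🟫🟦⬜🟫

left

⬛❓🟫🟩🟩⬜🟩🟩⬜🟦🟩❓
⬛❓🟩🟩🟩🟩🟦⬜🟩🟦🟫❓
⬛❓🟫⬛⬜🟫🟩🟩🟩⬛🟩❓
⬛❓🟩🟦⬜⬛🟩🟦🟫⬛⬛❓
⬛❓🟫⬜⬛⬛🟩🟩🟩🟦⬜❓
⬛❓🟫🟦🟩⬜🟩⬛🟩⬜🟩❓
⬛❓❓❓🟫🟫🔴🟩🟩⬜⬜❓
⬛❓❓❓🟫🟫🟫🟩🟫🟩🟫❓
⬛❓❓❓🟩🟫🟫🟫🟦⬜🟫❓
⬛❓❓❓❓❓❓❓❓❓❓❓
⬛❓❓❓❓❓❓❓❓❓❓❓
⬛❓❓❓❓❓❓❓❓❓❓❓

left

⬛⬛❓🟫🟩🟩⬜🟩🟩⬜🟦🟩
⬛⬛❓🟩🟩🟩🟩🟦⬜🟩🟦🟫
⬛⬛❓🟫⬛⬜🟫🟩🟩🟩⬛🟩
⬛⬛❓🟩🟦⬜⬛🟩🟦🟫⬛⬛
⬛⬛❓🟫⬜⬛⬛🟩🟩🟩🟦⬜
⬛⬛❓🟫🟦🟩⬜🟩⬛🟩⬜🟩
⬛⬛❓❓⬛🟫🔴🟫🟩🟩⬜⬜
⬛⬛❓❓🟩🟫🟫🟫🟩🟫🟩🟫
⬛⬛❓❓🟫🟩🟫🟫🟫🟦⬜🟫
⬛⬛❓❓❓❓❓❓❓❓❓❓
⬛⬛❓❓❓❓❓❓❓❓❓❓
⬛⬛❓❓❓❓❓❓❓❓❓❓

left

⬛⬛⬛❓🟫🟩🟩⬜🟩🟩⬜🟦
⬛⬛⬛❓🟩🟩🟩🟩🟦⬜🟩🟦
⬛⬛⬛❓🟫⬛⬜🟫🟩🟩🟩⬛
⬛⬛⬛❓🟩🟦⬜⬛🟩🟦🟫⬛
⬛⬛⬛❓🟫⬜⬛⬛🟩🟩🟩🟦
⬛⬛⬛❓🟫🟦🟩⬜🟩⬛🟩⬜
⬛⬛⬛❓🟩⬛🔴🟫🟫🟩🟩⬜
⬛⬛⬛❓⬛🟩🟫🟫🟫🟩🟫🟩
⬛⬛⬛❓🟦🟫🟩🟫🟫🟫🟦⬜
⬛⬛⬛❓❓❓❓❓❓❓❓❓
⬛⬛⬛❓❓❓❓❓❓❓❓❓
⬛⬛⬛❓❓❓❓❓❓❓❓❓

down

⬛⬛⬛❓🟩🟩🟩🟩🟦⬜🟩🟦
⬛⬛⬛❓🟫⬛⬜🟫🟩🟩🟩⬛
⬛⬛⬛❓🟩🟦⬜⬛🟩🟦🟫⬛
⬛⬛⬛❓🟫⬜⬛⬛🟩🟩🟩🟦
⬛⬛⬛❓🟫🟦🟩⬜🟩⬛🟩⬜
⬛⬛⬛❓🟩⬛🟫🟫🟫🟩🟩⬜
⬛⬛⬛❓⬛🟩🔴🟫🟫🟩🟫🟩
⬛⬛⬛❓🟦🟫🟩🟫🟫🟫🟦⬜
⬛⬛⬛❓🟩⬜🟫🟫🟫❓❓❓
⬛⬛⬛❓❓❓❓❓❓❓❓❓
⬛⬛⬛❓❓❓❓❓❓❓❓❓
⬛⬛⬛❓❓❓❓❓❓❓❓❓

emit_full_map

🟫🟦🟩🟫🟩🟩⬜🟫⬜
🟫🟩🟦⬛🟦🟩🟦🟩🟩
🟫🟩🟩⬜🟩🟩⬜🟦🟩
🟩🟩🟩🟩🟦⬜🟩🟦🟫
🟫⬛⬜🟫🟩🟩🟩⬛🟩
🟩🟦⬜⬛🟩🟦🟫⬛⬛
🟫⬜⬛⬛🟩🟩🟩🟦⬜
🟫🟦🟩⬜🟩⬛🟩⬜🟩
🟩⬛🟫🟫🟫🟩🟩⬜⬜
⬛🟩🔴🟫🟫🟩🟫🟩🟫
🟦🟫🟩🟫🟫🟫🟦⬜🟫
🟩⬜🟫🟫🟫❓❓❓❓


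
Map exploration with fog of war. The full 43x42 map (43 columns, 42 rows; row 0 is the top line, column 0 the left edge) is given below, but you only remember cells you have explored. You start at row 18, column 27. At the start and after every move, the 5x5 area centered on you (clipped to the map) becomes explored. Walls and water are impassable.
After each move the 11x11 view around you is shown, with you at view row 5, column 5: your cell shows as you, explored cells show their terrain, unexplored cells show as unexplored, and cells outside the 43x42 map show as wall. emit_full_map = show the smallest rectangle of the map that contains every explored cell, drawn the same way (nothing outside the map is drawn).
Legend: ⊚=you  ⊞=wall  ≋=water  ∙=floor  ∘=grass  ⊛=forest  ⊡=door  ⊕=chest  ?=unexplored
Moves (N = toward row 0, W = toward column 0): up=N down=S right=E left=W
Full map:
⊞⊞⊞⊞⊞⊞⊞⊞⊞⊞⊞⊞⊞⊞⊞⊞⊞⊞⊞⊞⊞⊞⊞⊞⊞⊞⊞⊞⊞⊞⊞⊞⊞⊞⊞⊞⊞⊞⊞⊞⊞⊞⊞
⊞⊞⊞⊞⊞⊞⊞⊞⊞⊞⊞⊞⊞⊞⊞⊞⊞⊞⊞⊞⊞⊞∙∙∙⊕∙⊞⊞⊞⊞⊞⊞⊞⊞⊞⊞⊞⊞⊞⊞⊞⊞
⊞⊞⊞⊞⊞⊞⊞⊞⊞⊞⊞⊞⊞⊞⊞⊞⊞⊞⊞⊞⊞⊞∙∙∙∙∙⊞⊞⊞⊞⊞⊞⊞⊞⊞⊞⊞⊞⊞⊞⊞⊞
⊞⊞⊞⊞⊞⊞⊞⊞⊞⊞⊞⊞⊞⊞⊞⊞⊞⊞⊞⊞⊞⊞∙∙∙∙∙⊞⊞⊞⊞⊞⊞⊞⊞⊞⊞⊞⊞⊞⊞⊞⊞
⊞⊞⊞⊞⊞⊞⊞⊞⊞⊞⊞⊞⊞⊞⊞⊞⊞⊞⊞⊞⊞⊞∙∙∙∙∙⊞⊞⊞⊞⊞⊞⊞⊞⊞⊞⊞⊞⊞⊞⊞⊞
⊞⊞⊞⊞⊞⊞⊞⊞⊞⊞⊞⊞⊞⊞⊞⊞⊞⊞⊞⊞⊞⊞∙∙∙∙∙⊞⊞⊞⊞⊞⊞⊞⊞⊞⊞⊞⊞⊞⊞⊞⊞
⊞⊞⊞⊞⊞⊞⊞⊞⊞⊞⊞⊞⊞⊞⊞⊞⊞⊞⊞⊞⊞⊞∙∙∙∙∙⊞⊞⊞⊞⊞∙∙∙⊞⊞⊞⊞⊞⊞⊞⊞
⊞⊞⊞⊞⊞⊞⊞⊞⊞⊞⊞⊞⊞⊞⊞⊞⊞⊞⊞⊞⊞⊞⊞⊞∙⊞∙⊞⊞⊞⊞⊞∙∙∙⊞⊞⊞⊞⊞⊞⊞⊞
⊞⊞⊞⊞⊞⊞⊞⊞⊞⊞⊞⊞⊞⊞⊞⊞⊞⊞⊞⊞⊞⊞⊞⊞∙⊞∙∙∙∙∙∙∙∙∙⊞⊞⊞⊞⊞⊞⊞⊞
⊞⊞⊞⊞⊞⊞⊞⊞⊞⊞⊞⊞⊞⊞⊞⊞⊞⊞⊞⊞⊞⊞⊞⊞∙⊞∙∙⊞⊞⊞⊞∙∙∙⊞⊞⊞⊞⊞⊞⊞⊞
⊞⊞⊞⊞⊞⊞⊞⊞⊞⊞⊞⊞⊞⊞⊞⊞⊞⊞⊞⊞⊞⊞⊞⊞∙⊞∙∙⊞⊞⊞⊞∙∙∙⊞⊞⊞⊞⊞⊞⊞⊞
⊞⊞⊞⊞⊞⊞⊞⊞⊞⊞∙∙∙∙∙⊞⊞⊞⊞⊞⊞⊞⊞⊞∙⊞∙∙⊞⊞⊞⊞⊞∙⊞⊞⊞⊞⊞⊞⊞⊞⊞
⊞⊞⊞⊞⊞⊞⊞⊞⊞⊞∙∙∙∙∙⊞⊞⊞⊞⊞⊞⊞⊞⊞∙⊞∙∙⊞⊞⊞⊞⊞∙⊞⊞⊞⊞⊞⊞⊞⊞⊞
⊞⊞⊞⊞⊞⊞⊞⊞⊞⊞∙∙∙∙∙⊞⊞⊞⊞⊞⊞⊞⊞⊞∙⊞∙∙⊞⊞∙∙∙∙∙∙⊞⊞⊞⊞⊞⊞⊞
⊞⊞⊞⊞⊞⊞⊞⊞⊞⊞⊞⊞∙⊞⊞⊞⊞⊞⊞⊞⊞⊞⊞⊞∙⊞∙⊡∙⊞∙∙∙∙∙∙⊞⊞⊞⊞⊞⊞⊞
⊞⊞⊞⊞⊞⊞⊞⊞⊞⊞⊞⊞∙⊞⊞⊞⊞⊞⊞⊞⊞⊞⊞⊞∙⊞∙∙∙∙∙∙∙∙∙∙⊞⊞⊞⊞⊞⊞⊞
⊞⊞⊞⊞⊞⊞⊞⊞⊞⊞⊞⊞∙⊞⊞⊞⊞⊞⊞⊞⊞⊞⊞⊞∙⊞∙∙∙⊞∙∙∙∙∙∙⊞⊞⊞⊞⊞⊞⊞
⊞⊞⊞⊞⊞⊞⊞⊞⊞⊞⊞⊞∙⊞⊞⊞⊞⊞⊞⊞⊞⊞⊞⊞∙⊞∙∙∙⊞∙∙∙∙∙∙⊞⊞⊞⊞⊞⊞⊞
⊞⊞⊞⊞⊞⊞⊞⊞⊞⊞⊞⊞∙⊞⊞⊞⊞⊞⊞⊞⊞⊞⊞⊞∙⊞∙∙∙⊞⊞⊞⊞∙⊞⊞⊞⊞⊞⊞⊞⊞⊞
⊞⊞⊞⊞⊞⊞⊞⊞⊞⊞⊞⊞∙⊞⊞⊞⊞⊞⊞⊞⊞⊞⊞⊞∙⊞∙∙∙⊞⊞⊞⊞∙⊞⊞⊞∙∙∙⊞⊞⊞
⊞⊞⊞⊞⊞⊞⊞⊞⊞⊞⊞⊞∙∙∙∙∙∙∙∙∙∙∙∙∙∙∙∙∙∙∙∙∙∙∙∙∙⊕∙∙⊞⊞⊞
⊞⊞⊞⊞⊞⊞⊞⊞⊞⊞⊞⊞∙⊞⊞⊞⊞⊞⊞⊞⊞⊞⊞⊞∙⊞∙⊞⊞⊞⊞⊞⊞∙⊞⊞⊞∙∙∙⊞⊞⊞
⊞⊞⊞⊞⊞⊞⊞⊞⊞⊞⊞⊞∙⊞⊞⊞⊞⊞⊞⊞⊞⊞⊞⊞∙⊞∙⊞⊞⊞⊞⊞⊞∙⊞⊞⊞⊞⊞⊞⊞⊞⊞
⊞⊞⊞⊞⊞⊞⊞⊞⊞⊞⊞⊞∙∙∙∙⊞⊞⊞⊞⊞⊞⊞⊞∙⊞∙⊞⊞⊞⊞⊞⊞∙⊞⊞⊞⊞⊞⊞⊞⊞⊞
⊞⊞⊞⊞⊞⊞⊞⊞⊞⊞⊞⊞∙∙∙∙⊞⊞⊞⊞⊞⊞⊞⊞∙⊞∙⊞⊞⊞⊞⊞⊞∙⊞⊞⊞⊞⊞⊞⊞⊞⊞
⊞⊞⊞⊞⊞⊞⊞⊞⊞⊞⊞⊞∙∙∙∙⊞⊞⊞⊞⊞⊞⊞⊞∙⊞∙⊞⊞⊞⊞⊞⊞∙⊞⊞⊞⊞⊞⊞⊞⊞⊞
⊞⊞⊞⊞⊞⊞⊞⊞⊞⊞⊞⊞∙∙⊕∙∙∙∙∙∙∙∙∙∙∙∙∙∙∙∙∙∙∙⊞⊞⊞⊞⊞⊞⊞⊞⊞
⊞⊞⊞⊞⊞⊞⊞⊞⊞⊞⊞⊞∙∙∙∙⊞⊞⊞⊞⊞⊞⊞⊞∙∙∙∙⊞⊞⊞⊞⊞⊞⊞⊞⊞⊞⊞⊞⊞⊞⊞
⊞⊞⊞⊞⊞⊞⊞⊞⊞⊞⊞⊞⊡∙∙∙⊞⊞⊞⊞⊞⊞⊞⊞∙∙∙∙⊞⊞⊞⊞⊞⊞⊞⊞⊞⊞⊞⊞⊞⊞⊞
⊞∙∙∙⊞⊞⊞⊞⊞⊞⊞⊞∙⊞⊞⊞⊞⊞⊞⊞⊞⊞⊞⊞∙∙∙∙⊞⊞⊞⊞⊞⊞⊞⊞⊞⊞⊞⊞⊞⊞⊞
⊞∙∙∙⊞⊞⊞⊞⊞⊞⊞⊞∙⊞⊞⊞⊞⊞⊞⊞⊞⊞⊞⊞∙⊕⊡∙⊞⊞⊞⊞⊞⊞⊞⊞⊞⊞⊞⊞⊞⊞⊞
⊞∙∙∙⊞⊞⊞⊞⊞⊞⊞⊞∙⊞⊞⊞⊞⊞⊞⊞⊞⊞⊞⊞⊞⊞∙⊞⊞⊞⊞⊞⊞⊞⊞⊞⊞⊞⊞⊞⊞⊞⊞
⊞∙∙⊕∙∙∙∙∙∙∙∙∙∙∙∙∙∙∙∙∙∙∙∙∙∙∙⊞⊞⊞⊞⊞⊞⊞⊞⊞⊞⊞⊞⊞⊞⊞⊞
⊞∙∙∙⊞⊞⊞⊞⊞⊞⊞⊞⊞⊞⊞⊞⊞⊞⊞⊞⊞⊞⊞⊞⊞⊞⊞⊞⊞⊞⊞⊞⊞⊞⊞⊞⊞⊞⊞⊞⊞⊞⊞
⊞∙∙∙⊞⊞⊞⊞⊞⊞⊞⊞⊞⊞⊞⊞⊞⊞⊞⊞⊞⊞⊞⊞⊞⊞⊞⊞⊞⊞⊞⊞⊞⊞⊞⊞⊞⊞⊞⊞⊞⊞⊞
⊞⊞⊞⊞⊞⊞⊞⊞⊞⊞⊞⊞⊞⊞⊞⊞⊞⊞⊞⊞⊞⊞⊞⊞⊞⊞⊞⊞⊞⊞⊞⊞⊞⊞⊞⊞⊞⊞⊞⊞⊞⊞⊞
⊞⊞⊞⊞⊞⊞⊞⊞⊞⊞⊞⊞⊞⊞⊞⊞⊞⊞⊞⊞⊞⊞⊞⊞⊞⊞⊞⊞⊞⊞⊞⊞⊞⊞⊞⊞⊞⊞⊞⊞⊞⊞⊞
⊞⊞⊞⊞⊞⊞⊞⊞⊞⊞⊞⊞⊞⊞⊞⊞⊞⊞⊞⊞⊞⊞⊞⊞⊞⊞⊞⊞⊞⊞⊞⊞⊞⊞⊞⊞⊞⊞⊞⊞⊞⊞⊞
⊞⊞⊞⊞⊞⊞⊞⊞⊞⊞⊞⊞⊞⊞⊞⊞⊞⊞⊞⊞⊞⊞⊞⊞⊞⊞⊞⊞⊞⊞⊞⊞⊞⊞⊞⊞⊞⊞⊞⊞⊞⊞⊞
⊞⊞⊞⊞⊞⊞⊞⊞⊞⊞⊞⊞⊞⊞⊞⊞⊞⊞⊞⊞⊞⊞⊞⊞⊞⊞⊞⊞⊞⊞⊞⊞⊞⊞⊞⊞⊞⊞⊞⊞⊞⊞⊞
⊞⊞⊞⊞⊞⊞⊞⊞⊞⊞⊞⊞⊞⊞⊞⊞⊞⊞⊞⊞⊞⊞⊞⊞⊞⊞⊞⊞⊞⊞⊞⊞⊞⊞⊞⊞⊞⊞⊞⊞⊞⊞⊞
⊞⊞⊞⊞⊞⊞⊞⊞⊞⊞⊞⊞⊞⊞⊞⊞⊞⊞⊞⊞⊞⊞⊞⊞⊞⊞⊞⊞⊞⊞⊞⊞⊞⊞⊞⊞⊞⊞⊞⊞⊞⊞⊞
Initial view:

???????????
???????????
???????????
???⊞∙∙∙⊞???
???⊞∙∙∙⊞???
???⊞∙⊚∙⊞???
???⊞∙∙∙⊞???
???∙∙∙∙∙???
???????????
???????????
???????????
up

???????????
???????????
???????????
???⊞∙∙∙∙???
???⊞∙∙∙⊞???
???⊞∙⊚∙⊞???
???⊞∙∙∙⊞???
???⊞∙∙∙⊞???
???∙∙∙∙∙???
???????????
???????????

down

???????????
???????????
???⊞∙∙∙∙???
???⊞∙∙∙⊞???
???⊞∙∙∙⊞???
???⊞∙⊚∙⊞???
???⊞∙∙∙⊞???
???∙∙∙∙∙???
???????????
???????????
???????????

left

???????????
???????????
????⊞∙∙∙∙??
???∙⊞∙∙∙⊞??
???∙⊞∙∙∙⊞??
???∙⊞⊚∙∙⊞??
???∙⊞∙∙∙⊞??
???∙∙∙∙∙∙??
???????????
???????????
???????????

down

???????????
????⊞∙∙∙∙??
???∙⊞∙∙∙⊞??
???∙⊞∙∙∙⊞??
???∙⊞∙∙∙⊞??
???∙⊞⊚∙∙⊞??
???∙∙∙∙∙∙??
???∙⊞∙⊞⊞???
???????????
???????????
???????????

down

????⊞∙∙∙∙??
???∙⊞∙∙∙⊞??
???∙⊞∙∙∙⊞??
???∙⊞∙∙∙⊞??
???∙⊞∙∙∙⊞??
???∙∙⊚∙∙∙??
???∙⊞∙⊞⊞???
???∙⊞∙⊞⊞???
???????????
???????????
???????????

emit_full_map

?⊞∙∙∙∙
∙⊞∙∙∙⊞
∙⊞∙∙∙⊞
∙⊞∙∙∙⊞
∙⊞∙∙∙⊞
∙∙⊚∙∙∙
∙⊞∙⊞⊞?
∙⊞∙⊞⊞?

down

???∙⊞∙∙∙⊞??
???∙⊞∙∙∙⊞??
???∙⊞∙∙∙⊞??
???∙⊞∙∙∙⊞??
???∙∙∙∙∙∙??
???∙⊞⊚⊞⊞???
???∙⊞∙⊞⊞???
???∙⊞∙⊞⊞???
???????????
???????????
???????????

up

????⊞∙∙∙∙??
???∙⊞∙∙∙⊞??
???∙⊞∙∙∙⊞??
???∙⊞∙∙∙⊞??
???∙⊞∙∙∙⊞??
???∙∙⊚∙∙∙??
???∙⊞∙⊞⊞???
???∙⊞∙⊞⊞???
???∙⊞∙⊞⊞???
???????????
???????????

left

?????⊞∙∙∙∙?
????∙⊞∙∙∙⊞?
????∙⊞∙∙∙⊞?
???⊞∙⊞∙∙∙⊞?
???⊞∙⊞∙∙∙⊞?
???∙∙⊚∙∙∙∙?
???⊞∙⊞∙⊞⊞??
???⊞∙⊞∙⊞⊞??
????∙⊞∙⊞⊞??
???????????
???????????

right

????⊞∙∙∙∙??
???∙⊞∙∙∙⊞??
???∙⊞∙∙∙⊞??
??⊞∙⊞∙∙∙⊞??
??⊞∙⊞∙∙∙⊞??
??∙∙∙⊚∙∙∙??
??⊞∙⊞∙⊞⊞???
??⊞∙⊞∙⊞⊞???
???∙⊞∙⊞⊞???
???????????
???????????

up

???????????
????⊞∙∙∙∙??
???∙⊞∙∙∙⊞??
???∙⊞∙∙∙⊞??
??⊞∙⊞∙∙∙⊞??
??⊞∙⊞⊚∙∙⊞??
??∙∙∙∙∙∙∙??
??⊞∙⊞∙⊞⊞???
??⊞∙⊞∙⊞⊞???
???∙⊞∙⊞⊞???
???????????

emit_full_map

??⊞∙∙∙∙
?∙⊞∙∙∙⊞
?∙⊞∙∙∙⊞
⊞∙⊞∙∙∙⊞
⊞∙⊞⊚∙∙⊞
∙∙∙∙∙∙∙
⊞∙⊞∙⊞⊞?
⊞∙⊞∙⊞⊞?
?∙⊞∙⊞⊞?

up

???????????
???????????
????⊞∙∙∙∙??
???∙⊞∙∙∙⊞??
???∙⊞∙∙∙⊞??
??⊞∙⊞⊚∙∙⊞??
??⊞∙⊞∙∙∙⊞??
??∙∙∙∙∙∙∙??
??⊞∙⊞∙⊞⊞???
??⊞∙⊞∙⊞⊞???
???∙⊞∙⊞⊞???

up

???????????
???????????
???????????
???∙⊞∙∙∙∙??
???∙⊞∙∙∙⊞??
???∙⊞⊚∙∙⊞??
??⊞∙⊞∙∙∙⊞??
??⊞∙⊞∙∙∙⊞??
??∙∙∙∙∙∙∙??
??⊞∙⊞∙⊞⊞???
??⊞∙⊞∙⊞⊞???

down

???????????
???????????
???∙⊞∙∙∙∙??
???∙⊞∙∙∙⊞??
???∙⊞∙∙∙⊞??
??⊞∙⊞⊚∙∙⊞??
??⊞∙⊞∙∙∙⊞??
??∙∙∙∙∙∙∙??
??⊞∙⊞∙⊞⊞???
??⊞∙⊞∙⊞⊞???
???∙⊞∙⊞⊞???

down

???????????
???∙⊞∙∙∙∙??
???∙⊞∙∙∙⊞??
???∙⊞∙∙∙⊞??
??⊞∙⊞∙∙∙⊞??
??⊞∙⊞⊚∙∙⊞??
??∙∙∙∙∙∙∙??
??⊞∙⊞∙⊞⊞???
??⊞∙⊞∙⊞⊞???
???∙⊞∙⊞⊞???
???????????

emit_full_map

?∙⊞∙∙∙∙
?∙⊞∙∙∙⊞
?∙⊞∙∙∙⊞
⊞∙⊞∙∙∙⊞
⊞∙⊞⊚∙∙⊞
∙∙∙∙∙∙∙
⊞∙⊞∙⊞⊞?
⊞∙⊞∙⊞⊞?
?∙⊞∙⊞⊞?

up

???????????
???????????
???∙⊞∙∙∙∙??
???∙⊞∙∙∙⊞??
???∙⊞∙∙∙⊞??
??⊞∙⊞⊚∙∙⊞??
??⊞∙⊞∙∙∙⊞??
??∙∙∙∙∙∙∙??
??⊞∙⊞∙⊞⊞???
??⊞∙⊞∙⊞⊞???
???∙⊞∙⊞⊞???

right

???????????
???????????
??∙⊞∙∙∙∙???
??∙⊞∙∙∙⊞???
??∙⊞∙∙∙⊞???
?⊞∙⊞∙⊚∙⊞???
?⊞∙⊞∙∙∙⊞???
?∙∙∙∙∙∙∙???
?⊞∙⊞∙⊞⊞????
?⊞∙⊞∙⊞⊞????
??∙⊞∙⊞⊞????

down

???????????
??∙⊞∙∙∙∙???
??∙⊞∙∙∙⊞???
??∙⊞∙∙∙⊞???
?⊞∙⊞∙∙∙⊞???
?⊞∙⊞∙⊚∙⊞???
?∙∙∙∙∙∙∙???
?⊞∙⊞∙⊞⊞⊞???
?⊞∙⊞∙⊞⊞????
??∙⊞∙⊞⊞????
???????????

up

???????????
???????????
??∙⊞∙∙∙∙???
??∙⊞∙∙∙⊞???
??∙⊞∙∙∙⊞???
?⊞∙⊞∙⊚∙⊞???
?⊞∙⊞∙∙∙⊞???
?∙∙∙∙∙∙∙???
?⊞∙⊞∙⊞⊞⊞???
?⊞∙⊞∙⊞⊞????
??∙⊞∙⊞⊞????

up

???????????
???????????
???????????
??∙⊞∙∙∙∙???
??∙⊞∙∙∙⊞???
??∙⊞∙⊚∙⊞???
?⊞∙⊞∙∙∙⊞???
?⊞∙⊞∙∙∙⊞???
?∙∙∙∙∙∙∙???
?⊞∙⊞∙⊞⊞⊞???
?⊞∙⊞∙⊞⊞????

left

???????????
???????????
???????????
???∙⊞∙∙∙∙??
???∙⊞∙∙∙⊞??
???∙⊞⊚∙∙⊞??
??⊞∙⊞∙∙∙⊞??
??⊞∙⊞∙∙∙⊞??
??∙∙∙∙∙∙∙??
??⊞∙⊞∙⊞⊞⊞??
??⊞∙⊞∙⊞⊞???

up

???????????
???????????
???????????
???∙⊞∙⊡∙???
???∙⊞∙∙∙∙??
???∙⊞⊚∙∙⊞??
???∙⊞∙∙∙⊞??
??⊞∙⊞∙∙∙⊞??
??⊞∙⊞∙∙∙⊞??
??∙∙∙∙∙∙∙??
??⊞∙⊞∙⊞⊞⊞??

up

???????????
???????????
???????????
???∙⊞∙∙⊞???
???∙⊞∙⊡∙???
???∙⊞⊚∙∙∙??
???∙⊞∙∙∙⊞??
???∙⊞∙∙∙⊞??
??⊞∙⊞∙∙∙⊞??
??⊞∙⊞∙∙∙⊞??
??∙∙∙∙∙∙∙??

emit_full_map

?∙⊞∙∙⊞?
?∙⊞∙⊡∙?
?∙⊞⊚∙∙∙
?∙⊞∙∙∙⊞
?∙⊞∙∙∙⊞
⊞∙⊞∙∙∙⊞
⊞∙⊞∙∙∙⊞
∙∙∙∙∙∙∙
⊞∙⊞∙⊞⊞⊞
⊞∙⊞∙⊞⊞?
?∙⊞∙⊞⊞?
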